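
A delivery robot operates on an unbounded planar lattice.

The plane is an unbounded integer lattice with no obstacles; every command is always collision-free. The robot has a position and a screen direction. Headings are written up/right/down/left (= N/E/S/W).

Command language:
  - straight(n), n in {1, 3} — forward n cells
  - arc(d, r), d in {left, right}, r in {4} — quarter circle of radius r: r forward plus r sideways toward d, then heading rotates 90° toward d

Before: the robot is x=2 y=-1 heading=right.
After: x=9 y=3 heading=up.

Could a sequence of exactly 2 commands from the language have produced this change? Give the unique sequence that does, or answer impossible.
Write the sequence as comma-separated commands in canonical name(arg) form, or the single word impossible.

straight(3), arc(left, 4)

key: position moved to (9,3) AND the heading swung to N — translation plus rotation needed
t0: x=2 y=-1 heading=right
1. straight(3) → x=5 y=-1 heading=right
2. arc(left, 4) → x=9 y=3 heading=up
no other 2-command option fits: unique.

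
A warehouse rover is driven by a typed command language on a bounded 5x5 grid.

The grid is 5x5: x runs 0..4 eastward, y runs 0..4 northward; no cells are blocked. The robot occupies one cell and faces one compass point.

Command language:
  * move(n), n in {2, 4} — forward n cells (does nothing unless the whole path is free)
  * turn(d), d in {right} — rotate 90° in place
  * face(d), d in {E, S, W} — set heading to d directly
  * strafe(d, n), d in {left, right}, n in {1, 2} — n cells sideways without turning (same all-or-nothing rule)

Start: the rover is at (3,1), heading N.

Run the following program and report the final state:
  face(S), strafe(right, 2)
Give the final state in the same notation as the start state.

at (1,1), heading S

begin: at (3,1), heading N
1. face(S) → at (3,1), heading S
2. strafe(right, 2) → at (1,1), heading S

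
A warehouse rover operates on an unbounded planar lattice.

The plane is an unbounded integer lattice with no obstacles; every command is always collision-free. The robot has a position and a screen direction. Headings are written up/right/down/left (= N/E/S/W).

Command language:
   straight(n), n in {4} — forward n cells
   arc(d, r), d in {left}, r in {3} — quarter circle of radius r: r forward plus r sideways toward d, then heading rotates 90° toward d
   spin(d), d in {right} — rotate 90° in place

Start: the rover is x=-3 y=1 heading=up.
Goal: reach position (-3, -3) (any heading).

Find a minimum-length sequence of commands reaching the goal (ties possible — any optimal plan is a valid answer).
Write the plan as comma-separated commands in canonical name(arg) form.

spin(right), spin(right), straight(4)

initial: x=-3 y=1 heading=up
t=1 spin(right) ⇒ x=-3 y=1 heading=right
t=2 spin(right) ⇒ x=-3 y=1 heading=down
t=3 straight(4) ⇒ x=-3 y=-3 heading=down
nothing shorter than 3 reaches the goal.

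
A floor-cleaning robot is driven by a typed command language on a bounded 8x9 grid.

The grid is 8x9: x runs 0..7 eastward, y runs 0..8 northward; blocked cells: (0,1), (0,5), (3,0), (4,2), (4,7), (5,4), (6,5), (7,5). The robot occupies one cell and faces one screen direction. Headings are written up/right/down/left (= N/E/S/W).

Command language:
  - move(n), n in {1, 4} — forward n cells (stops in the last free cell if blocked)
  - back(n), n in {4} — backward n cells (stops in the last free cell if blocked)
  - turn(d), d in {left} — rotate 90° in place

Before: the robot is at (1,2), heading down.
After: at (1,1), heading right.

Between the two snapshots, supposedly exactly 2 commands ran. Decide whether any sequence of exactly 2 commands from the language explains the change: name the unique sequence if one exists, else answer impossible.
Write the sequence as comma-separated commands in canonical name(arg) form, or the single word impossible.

move(1), turn(left)

key: order matters: swapping move(1) and turn(left) lands elsewhere
begin: at (1,2), heading down
t=1 move(1) ⇒ at (1,1), heading down
t=2 turn(left) ⇒ at (1,1), heading right
uniquely the one of 16 2-step routes that fits.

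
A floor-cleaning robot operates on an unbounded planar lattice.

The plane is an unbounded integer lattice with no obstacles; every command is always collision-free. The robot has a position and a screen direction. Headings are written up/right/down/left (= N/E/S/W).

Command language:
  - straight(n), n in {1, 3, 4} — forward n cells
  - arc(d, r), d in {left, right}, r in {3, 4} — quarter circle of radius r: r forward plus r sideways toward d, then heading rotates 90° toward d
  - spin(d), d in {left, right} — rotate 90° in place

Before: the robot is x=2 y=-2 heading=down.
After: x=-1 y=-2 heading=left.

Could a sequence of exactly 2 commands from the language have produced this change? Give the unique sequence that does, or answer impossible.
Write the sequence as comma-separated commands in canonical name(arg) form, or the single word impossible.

key: cell and facing (now W) both changed — the 2 commands mix motion and turning
start: x=2 y=-2 heading=down
step 1 (spin(right)): x=2 y=-2 heading=left
step 2 (straight(3)): x=-1 y=-2 heading=left
all 81 alternatives checked — unique.

spin(right), straight(3)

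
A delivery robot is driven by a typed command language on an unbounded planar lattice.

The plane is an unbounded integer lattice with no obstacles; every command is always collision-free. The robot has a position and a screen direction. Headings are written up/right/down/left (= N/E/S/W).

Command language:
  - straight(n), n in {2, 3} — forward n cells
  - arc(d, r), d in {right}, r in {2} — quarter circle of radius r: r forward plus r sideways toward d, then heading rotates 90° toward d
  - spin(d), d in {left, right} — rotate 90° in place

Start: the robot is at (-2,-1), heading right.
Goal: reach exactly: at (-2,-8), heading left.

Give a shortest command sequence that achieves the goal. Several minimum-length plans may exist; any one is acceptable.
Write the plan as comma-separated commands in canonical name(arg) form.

arc(right, 2), straight(3), arc(right, 2)

start: at (-2,-1), heading right
1. arc(right, 2) → at (0,-3), heading down
2. straight(3) → at (0,-6), heading down
3. arc(right, 2) → at (-2,-8), heading left
no 2-step plan works, so 3 is optimal.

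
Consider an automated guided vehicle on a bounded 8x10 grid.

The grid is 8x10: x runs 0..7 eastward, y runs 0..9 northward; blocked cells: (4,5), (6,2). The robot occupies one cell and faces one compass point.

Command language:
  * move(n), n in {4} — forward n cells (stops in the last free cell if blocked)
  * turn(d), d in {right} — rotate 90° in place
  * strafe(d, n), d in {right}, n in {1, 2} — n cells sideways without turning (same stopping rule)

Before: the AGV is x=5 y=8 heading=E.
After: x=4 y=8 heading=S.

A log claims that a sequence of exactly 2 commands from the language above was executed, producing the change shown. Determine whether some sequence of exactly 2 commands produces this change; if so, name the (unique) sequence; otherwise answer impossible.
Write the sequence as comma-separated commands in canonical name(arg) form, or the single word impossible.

turn(right), strafe(right, 1)

key: cell and facing (now S) both changed — the 2 commands mix motion and turning
initial: x=5 y=8 heading=E
t=1 turn(right) ⇒ x=5 y=8 heading=S
t=2 strafe(right, 1) ⇒ x=4 y=8 heading=S
no rival 2-sequence matches.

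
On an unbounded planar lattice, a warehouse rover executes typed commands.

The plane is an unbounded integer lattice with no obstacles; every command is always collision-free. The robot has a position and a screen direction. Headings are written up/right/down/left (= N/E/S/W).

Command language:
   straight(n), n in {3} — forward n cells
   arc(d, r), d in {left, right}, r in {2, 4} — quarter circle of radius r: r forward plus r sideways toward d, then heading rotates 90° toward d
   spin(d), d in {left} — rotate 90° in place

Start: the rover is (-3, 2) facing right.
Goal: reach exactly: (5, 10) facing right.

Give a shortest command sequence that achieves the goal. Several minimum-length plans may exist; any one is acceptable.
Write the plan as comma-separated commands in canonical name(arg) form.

arc(left, 4), arc(right, 4)

start: (-3, 2) facing right
[1] after arc(left, 4): (1, 6) facing up
[2] after arc(right, 4): (5, 10) facing right
shorter routes all fall short; 2 is best.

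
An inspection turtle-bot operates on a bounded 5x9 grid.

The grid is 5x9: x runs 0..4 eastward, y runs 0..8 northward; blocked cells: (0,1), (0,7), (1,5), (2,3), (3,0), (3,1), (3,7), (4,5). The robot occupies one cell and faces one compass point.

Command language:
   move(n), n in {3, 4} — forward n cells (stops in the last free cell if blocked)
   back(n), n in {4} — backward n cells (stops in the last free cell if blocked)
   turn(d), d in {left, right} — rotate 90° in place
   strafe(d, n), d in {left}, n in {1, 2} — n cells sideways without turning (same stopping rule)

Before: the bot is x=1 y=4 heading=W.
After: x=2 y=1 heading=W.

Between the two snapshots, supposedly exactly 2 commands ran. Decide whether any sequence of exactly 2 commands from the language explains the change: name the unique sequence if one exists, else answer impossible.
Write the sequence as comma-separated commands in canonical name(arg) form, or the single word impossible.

impossible

checked all 2-command options: none fits.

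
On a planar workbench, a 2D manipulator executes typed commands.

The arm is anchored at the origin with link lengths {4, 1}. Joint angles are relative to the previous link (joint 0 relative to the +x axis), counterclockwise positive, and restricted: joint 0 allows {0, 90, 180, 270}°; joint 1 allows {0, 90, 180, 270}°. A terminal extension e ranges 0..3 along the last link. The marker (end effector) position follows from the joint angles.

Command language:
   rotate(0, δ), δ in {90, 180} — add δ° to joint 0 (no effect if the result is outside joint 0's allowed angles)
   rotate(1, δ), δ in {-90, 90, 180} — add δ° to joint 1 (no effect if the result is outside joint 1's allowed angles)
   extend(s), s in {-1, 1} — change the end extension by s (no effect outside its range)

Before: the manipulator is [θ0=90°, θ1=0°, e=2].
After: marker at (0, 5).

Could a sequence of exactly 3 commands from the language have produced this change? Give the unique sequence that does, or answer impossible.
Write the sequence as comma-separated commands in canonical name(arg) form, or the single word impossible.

from: [θ0=90°, θ1=0°, e=2]
t=1 extend(-1) ⇒ [θ0=90°, θ1=0°, e=1]
t=2 extend(-1) ⇒ [θ0=90°, θ1=0°, e=0]
t=3 extend(-1) ⇒ [θ0=90°, θ1=0°, e=0]
all 343 alternatives checked — unique.

extend(-1), extend(-1), extend(-1)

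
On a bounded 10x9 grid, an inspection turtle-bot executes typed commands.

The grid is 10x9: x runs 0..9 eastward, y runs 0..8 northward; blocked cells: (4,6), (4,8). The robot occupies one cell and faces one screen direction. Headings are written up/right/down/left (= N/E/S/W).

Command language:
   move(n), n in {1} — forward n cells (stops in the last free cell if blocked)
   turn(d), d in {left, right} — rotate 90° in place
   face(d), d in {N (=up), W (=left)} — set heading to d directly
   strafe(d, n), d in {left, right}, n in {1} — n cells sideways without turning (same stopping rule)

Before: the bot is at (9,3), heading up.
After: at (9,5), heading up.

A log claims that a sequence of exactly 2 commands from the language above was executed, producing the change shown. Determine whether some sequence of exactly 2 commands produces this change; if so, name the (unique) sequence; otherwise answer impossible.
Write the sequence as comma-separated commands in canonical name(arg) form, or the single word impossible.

key: heading stays N — no command in the sequence turns
begin: at (9,3), heading up
[1] after move(1): at (9,4), heading up
[2] after move(1): at (9,5), heading up
uniquely the one of 49 2-step routes that fits.

move(1), move(1)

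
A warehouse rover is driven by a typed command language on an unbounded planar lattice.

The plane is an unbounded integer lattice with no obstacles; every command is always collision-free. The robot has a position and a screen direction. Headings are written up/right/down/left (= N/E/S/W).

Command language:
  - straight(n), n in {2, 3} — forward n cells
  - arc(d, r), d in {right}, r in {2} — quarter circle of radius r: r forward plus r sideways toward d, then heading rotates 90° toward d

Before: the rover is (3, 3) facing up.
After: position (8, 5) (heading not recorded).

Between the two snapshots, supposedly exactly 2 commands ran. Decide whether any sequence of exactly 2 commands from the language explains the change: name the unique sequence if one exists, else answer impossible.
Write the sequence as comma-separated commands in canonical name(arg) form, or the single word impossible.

arc(right, 2), straight(3)

key: running straight(3) before arc(right, 2) would end elsewhere — order is forced
t0: (3, 3) facing up
1. arc(right, 2) → (5, 5) facing right
2. straight(3) → (8, 5) facing right
no rival 2-sequence matches.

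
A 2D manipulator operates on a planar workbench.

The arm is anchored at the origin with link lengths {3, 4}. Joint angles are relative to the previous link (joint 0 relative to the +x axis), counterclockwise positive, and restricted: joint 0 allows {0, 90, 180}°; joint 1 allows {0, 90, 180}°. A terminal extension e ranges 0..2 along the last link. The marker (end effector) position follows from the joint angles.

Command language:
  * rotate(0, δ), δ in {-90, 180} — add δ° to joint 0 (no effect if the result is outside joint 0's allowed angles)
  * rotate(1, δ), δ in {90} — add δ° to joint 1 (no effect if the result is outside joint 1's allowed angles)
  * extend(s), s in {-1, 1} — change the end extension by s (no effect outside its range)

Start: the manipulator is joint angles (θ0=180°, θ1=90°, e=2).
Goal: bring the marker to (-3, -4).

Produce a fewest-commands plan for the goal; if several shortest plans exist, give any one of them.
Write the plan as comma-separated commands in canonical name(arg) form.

extend(-1), extend(-1)

from: joint angles (θ0=180°, θ1=90°, e=2)
[1] after extend(-1): joint angles (θ0=180°, θ1=90°, e=1)
[2] after extend(-1): joint angles (θ0=180°, θ1=90°, e=0)
shorter routes all fall short; 2 is best.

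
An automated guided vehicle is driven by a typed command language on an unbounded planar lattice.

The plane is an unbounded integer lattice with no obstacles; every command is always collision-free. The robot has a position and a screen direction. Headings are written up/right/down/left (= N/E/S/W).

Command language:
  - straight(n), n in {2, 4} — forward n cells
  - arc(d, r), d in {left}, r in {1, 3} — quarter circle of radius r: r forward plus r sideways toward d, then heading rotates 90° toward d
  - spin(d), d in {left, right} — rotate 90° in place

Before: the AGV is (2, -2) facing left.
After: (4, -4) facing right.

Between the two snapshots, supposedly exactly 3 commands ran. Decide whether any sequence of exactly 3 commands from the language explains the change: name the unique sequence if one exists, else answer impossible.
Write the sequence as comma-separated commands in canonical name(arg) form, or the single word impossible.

key: running straight(2) before arc(left, 1) would end elsewhere — order is forced
start: (2, -2) facing left
step 1 (arc(left, 1)): (1, -3) facing down
step 2 (arc(left, 1)): (2, -4) facing right
step 3 (straight(2)): (4, -4) facing right
all 216 alternatives checked — unique.

arc(left, 1), arc(left, 1), straight(2)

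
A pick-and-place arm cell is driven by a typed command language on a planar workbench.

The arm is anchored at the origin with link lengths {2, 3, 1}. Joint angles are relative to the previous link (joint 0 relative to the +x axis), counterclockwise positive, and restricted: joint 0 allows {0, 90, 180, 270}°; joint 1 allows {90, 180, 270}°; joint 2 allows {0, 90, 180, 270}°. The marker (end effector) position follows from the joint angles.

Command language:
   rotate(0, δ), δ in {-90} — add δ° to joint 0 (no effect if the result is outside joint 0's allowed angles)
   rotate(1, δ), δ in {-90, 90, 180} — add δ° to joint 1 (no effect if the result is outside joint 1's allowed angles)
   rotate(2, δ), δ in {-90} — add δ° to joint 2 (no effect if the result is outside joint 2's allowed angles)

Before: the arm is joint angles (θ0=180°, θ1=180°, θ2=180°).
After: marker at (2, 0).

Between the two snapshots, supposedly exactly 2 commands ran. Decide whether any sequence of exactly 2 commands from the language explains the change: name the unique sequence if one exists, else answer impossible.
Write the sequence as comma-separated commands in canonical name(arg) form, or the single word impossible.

t0: joint angles (θ0=180°, θ1=180°, θ2=180°)
t=1 rotate(2, -90) ⇒ joint angles (θ0=180°, θ1=180°, θ2=90°)
t=2 rotate(2, -90) ⇒ joint angles (θ0=180°, θ1=180°, θ2=0°)
uniquely the one of 25 2-step routes that fits.

rotate(2, -90), rotate(2, -90)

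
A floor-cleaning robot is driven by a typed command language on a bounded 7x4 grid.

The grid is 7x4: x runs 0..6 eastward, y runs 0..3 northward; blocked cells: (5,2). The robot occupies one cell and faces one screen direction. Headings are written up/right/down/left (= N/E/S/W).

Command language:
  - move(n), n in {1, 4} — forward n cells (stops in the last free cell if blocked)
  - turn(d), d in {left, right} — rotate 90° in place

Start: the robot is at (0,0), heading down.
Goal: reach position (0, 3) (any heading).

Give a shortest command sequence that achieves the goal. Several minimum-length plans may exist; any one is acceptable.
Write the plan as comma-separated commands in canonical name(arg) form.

turn(right), turn(right), move(4)

from: at (0,0), heading down
t=1 turn(right) ⇒ at (0,0), heading left
t=2 turn(right) ⇒ at (0,0), heading up
t=3 move(4) ⇒ at (0,3), heading up
shorter routes all fall short; 3 is best.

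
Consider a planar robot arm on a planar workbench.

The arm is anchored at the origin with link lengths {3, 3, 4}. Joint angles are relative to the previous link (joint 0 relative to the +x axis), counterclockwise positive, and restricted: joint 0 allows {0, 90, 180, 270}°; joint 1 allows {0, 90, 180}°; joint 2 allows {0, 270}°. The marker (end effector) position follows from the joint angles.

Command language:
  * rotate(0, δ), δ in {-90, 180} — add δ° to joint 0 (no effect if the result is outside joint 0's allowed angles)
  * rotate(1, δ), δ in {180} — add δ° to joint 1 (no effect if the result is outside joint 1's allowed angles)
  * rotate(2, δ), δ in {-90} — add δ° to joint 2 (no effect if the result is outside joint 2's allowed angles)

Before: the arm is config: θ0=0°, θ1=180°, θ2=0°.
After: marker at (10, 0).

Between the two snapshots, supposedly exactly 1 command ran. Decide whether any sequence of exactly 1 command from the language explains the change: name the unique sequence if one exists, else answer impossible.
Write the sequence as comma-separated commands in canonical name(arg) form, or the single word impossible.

rotate(1, 180)

initial: config: θ0=0°, θ1=180°, θ2=0°
step 1 (rotate(1, 180)): config: θ0=0°, θ1=0°, θ2=0°
no rival 1-sequence matches.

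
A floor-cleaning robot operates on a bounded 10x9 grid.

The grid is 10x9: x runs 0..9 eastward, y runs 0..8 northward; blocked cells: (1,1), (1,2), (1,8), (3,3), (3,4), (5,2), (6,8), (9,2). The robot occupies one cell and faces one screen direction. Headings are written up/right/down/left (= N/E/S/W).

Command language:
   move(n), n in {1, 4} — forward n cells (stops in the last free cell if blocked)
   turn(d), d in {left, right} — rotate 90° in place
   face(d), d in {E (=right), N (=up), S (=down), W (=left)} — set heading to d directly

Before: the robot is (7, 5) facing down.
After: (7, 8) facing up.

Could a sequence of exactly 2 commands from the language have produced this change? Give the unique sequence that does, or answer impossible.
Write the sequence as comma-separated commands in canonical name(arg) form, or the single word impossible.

face(N), move(4)

key: position moved to (7,8) AND the heading swung to N — translation plus rotation needed
from: (7, 5) facing down
[1] after face(N): (7, 5) facing up
[2] after move(4): (7, 8) facing up
no other 2-command option fits: unique.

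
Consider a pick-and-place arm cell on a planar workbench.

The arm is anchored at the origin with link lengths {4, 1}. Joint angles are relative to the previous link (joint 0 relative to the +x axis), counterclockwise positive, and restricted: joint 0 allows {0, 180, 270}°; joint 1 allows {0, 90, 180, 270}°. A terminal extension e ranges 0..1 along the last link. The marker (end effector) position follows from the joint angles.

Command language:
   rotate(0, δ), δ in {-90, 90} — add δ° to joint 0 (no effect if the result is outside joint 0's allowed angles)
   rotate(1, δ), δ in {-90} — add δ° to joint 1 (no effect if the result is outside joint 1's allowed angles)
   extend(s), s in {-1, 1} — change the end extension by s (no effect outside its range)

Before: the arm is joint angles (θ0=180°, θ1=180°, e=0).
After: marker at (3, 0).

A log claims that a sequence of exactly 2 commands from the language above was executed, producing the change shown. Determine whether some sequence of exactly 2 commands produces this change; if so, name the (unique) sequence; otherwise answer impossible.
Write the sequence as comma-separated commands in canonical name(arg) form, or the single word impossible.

t0: joint angles (θ0=180°, θ1=180°, e=0)
step 1 (rotate(0, 90)): joint angles (θ0=270°, θ1=180°, e=0)
step 2 (rotate(0, 90)): joint angles (θ0=0°, θ1=180°, e=0)
no rival 2-sequence matches.

rotate(0, 90), rotate(0, 90)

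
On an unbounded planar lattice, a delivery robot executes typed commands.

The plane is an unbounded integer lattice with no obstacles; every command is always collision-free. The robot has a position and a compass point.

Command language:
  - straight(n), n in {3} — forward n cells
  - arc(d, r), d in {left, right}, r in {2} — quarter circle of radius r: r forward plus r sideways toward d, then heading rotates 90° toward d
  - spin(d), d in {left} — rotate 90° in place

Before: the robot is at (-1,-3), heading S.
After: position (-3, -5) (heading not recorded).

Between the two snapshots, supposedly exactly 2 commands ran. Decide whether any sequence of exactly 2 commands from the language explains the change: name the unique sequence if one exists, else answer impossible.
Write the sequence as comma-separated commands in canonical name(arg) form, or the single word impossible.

arc(right, 2), spin(left)

key: running spin(left) before arc(right, 2) would end elsewhere — order is forced
from: at (-1,-3), heading S
[1] after arc(right, 2): at (-3,-5), heading W
[2] after spin(left): at (-3,-5), heading S
uniquely the one of 16 2-step routes that fits.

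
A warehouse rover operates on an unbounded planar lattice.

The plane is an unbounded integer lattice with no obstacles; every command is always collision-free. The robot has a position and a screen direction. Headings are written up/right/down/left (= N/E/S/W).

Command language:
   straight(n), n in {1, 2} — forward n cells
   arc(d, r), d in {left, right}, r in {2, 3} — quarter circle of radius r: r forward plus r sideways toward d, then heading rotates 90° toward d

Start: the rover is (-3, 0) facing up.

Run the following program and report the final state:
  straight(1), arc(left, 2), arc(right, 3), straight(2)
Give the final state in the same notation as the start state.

t0: (-3, 0) facing up
[1] after straight(1): (-3, 1) facing up
[2] after arc(left, 2): (-5, 3) facing left
[3] after arc(right, 3): (-8, 6) facing up
[4] after straight(2): (-8, 8) facing up

(-8, 8) facing up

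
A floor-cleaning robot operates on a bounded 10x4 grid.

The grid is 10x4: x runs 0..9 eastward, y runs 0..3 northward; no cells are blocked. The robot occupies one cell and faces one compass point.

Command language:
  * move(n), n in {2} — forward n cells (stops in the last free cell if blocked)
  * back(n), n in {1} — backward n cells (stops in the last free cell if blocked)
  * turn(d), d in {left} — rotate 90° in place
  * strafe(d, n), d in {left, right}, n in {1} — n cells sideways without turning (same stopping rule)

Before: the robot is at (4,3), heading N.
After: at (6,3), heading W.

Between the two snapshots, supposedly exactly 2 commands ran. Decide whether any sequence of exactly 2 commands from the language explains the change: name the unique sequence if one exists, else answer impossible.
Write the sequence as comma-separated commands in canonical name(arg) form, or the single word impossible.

no 2-step route produces this change.

impossible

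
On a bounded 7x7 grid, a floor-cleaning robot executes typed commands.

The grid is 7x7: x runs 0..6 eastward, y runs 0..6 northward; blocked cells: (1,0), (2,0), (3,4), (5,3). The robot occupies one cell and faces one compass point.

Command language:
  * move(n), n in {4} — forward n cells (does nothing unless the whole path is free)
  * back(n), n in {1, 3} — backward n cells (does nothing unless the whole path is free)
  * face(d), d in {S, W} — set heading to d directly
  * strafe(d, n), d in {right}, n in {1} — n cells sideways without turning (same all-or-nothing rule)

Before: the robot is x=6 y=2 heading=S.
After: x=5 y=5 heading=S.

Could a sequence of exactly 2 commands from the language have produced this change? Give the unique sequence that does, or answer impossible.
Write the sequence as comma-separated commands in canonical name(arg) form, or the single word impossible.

key: heading stays S — no command in the sequence turns
initial: x=6 y=2 heading=S
1. back(3) → x=6 y=5 heading=S
2. strafe(right, 1) → x=5 y=5 heading=S
no other 2-command option fits: unique.

back(3), strafe(right, 1)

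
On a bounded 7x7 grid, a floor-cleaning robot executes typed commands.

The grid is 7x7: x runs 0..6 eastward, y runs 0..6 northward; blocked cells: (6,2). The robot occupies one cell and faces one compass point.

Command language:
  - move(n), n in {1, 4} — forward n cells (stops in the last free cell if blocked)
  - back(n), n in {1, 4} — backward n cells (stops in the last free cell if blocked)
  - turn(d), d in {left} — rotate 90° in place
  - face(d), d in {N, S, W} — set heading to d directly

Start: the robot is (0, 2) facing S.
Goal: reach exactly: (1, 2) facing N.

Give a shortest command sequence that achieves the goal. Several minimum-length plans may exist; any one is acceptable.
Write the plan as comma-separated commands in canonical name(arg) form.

face(W), back(1), face(N)

from: (0, 2) facing S
t=1 face(W) ⇒ (0, 2) facing W
t=2 back(1) ⇒ (1, 2) facing W
t=3 face(N) ⇒ (1, 2) facing N
nothing shorter than 3 reaches the goal.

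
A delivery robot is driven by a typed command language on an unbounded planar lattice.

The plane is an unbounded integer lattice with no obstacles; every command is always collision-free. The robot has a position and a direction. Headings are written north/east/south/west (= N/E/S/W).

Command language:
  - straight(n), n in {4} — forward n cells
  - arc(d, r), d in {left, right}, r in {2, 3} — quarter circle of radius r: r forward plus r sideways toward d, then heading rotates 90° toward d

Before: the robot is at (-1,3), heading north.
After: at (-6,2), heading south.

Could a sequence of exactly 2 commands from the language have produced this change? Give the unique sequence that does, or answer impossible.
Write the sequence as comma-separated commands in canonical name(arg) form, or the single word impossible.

arc(left, 2), arc(left, 3)

key: running arc(left, 3) before arc(left, 2) would end elsewhere — order is forced
start: at (-1,3), heading north
1. arc(left, 2) → at (-3,5), heading west
2. arc(left, 3) → at (-6,2), heading south
no rival 2-sequence matches.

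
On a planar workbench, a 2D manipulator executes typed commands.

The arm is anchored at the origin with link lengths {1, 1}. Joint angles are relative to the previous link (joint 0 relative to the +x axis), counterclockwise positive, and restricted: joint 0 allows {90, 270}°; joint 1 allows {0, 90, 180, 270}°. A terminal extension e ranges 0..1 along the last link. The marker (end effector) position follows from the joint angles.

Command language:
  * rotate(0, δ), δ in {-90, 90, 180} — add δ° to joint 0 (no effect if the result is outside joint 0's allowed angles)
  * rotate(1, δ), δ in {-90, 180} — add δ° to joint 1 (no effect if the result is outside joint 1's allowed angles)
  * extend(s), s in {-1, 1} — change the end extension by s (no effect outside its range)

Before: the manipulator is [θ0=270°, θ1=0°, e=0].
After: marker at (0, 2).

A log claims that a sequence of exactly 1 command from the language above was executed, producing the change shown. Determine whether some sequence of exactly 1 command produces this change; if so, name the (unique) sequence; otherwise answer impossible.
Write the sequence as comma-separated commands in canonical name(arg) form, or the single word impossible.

rotate(0, 180)

from: [θ0=270°, θ1=0°, e=0]
step 1 (rotate(0, 180)): [θ0=90°, θ1=0°, e=0]
all 7 alternatives checked — unique.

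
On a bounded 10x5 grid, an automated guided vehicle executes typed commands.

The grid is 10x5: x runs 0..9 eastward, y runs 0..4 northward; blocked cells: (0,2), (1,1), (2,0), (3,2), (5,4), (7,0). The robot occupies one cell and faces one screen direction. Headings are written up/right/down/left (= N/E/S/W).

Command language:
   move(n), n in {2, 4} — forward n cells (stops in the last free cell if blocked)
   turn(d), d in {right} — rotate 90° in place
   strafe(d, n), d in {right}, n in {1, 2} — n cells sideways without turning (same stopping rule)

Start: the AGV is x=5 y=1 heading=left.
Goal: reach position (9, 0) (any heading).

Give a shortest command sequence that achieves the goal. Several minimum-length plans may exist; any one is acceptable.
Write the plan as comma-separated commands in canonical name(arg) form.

initial: x=5 y=1 heading=left
step 1 (turn(right)): x=5 y=1 heading=up
step 2 (turn(right)): x=5 y=1 heading=right
step 3 (move(4)): x=9 y=1 heading=right
step 4 (strafe(right, 1)): x=9 y=0 heading=right
shorter routes all fall short; 4 is best.

turn(right), turn(right), move(4), strafe(right, 1)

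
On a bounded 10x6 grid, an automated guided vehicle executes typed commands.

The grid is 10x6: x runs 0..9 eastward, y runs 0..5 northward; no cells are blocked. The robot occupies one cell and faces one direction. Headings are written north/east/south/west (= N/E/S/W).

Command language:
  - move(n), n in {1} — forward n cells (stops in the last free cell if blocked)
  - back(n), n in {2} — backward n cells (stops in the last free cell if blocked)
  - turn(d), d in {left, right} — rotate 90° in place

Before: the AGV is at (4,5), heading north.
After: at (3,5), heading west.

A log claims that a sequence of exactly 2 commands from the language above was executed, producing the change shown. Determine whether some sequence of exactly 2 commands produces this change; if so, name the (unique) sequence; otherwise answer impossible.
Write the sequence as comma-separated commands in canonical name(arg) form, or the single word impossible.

turn(left), move(1)

key: cell and facing (now W) both changed — the 2 commands mix motion and turning
begin: at (4,5), heading north
t=1 turn(left) ⇒ at (4,5), heading west
t=2 move(1) ⇒ at (3,5), heading west
no rival 2-sequence matches.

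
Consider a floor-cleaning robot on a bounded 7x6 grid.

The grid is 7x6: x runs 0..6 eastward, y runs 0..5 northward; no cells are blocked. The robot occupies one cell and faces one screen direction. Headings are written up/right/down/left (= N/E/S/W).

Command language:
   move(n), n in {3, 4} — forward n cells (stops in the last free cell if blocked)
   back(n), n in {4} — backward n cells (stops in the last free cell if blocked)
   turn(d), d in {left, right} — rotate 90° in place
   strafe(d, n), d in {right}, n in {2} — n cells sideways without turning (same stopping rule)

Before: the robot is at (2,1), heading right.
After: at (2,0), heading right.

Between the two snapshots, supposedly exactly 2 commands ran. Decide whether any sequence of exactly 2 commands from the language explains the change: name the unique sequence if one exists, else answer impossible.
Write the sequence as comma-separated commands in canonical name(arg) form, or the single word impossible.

key: still facing E at the end — nothing in the sequence rotates
from: at (2,1), heading right
[1] after strafe(right, 2): at (2,0), heading right
[2] after strafe(right, 2): at (2,0), heading right
no other 2-command option fits: unique.

strafe(right, 2), strafe(right, 2)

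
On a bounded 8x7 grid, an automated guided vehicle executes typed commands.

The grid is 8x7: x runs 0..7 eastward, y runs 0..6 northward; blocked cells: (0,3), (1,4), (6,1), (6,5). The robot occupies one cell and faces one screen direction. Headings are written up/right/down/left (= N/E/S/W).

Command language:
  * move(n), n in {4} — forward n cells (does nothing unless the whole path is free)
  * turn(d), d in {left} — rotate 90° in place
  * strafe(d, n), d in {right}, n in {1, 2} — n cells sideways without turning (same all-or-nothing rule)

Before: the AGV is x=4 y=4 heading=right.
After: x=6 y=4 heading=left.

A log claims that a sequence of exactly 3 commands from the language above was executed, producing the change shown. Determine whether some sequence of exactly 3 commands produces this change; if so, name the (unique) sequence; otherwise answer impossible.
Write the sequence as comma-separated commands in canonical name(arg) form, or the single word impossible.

key: cell and facing (now W) both changed — the 3 commands mix motion and turning
begin: x=4 y=4 heading=right
[1] after turn(left): x=4 y=4 heading=up
[2] after strafe(right, 2): x=6 y=4 heading=up
[3] after turn(left): x=6 y=4 heading=left
no other 3-command option fits: unique.

turn(left), strafe(right, 2), turn(left)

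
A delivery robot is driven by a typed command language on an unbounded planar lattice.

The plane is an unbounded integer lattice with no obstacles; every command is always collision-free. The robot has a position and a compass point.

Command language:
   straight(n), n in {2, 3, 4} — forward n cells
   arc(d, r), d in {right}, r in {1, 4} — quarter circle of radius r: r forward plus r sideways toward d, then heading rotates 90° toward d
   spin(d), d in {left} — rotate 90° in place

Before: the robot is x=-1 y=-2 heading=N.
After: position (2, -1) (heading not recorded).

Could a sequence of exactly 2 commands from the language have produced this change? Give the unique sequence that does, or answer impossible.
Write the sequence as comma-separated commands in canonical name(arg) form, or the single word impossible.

key: running straight(2) before arc(right, 1) would end elsewhere — order is forced
t0: x=-1 y=-2 heading=N
t=1 arc(right, 1) ⇒ x=0 y=-1 heading=E
t=2 straight(2) ⇒ x=2 y=-1 heading=E
all 36 alternatives checked — unique.

arc(right, 1), straight(2)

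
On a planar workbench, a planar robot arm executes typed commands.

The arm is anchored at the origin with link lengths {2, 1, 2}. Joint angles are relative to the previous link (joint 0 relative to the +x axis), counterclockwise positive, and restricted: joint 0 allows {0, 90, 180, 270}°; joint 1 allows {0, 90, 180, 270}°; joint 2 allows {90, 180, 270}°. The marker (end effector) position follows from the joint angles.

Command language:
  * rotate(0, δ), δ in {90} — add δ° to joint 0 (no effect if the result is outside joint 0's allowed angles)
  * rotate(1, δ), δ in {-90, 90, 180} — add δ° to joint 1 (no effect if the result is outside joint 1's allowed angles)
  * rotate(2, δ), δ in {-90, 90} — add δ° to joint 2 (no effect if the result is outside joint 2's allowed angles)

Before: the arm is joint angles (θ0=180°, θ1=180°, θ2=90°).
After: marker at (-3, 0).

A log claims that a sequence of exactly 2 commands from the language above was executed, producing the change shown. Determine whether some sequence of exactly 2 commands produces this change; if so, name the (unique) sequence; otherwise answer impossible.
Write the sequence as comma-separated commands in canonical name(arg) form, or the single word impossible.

rotate(2, -90), rotate(2, 90)

key: running rotate(2, 90) before rotate(2, -90) would end elsewhere — order is forced
t0: joint angles (θ0=180°, θ1=180°, θ2=90°)
step 1 (rotate(2, -90)): joint angles (θ0=180°, θ1=180°, θ2=90°)
step 2 (rotate(2, 90)): joint angles (θ0=180°, θ1=180°, θ2=180°)
all 36 alternatives checked — unique.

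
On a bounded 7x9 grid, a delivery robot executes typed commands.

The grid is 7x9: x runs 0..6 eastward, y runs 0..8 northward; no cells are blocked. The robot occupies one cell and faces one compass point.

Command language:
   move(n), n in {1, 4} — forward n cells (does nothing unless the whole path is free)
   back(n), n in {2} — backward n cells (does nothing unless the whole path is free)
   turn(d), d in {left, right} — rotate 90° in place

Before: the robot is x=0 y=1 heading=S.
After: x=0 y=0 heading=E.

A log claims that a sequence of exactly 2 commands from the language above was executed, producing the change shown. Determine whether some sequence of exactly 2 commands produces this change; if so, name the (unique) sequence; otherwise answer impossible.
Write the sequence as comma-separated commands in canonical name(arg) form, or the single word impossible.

move(1), turn(left)

key: cell and facing (now E) both changed — the 2 commands mix motion and turning
t0: x=0 y=1 heading=S
step 1 (move(1)): x=0 y=0 heading=S
step 2 (turn(left)): x=0 y=0 heading=E
no rival 2-sequence matches.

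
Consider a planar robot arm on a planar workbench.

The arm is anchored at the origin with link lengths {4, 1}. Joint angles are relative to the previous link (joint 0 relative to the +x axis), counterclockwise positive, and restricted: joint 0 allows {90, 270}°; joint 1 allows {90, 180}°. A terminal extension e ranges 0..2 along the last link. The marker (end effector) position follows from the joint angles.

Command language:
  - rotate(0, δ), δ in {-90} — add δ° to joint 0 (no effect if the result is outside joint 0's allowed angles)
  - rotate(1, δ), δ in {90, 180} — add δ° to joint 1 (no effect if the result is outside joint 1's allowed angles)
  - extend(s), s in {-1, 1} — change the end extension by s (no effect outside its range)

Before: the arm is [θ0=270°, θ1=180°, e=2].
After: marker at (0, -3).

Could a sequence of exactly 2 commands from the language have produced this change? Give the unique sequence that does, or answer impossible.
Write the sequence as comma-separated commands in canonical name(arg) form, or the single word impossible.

extend(-1), extend(-1)

start: [θ0=270°, θ1=180°, e=2]
t=1 extend(-1) ⇒ [θ0=270°, θ1=180°, e=1]
t=2 extend(-1) ⇒ [θ0=270°, θ1=180°, e=0]
no rival 2-sequence matches.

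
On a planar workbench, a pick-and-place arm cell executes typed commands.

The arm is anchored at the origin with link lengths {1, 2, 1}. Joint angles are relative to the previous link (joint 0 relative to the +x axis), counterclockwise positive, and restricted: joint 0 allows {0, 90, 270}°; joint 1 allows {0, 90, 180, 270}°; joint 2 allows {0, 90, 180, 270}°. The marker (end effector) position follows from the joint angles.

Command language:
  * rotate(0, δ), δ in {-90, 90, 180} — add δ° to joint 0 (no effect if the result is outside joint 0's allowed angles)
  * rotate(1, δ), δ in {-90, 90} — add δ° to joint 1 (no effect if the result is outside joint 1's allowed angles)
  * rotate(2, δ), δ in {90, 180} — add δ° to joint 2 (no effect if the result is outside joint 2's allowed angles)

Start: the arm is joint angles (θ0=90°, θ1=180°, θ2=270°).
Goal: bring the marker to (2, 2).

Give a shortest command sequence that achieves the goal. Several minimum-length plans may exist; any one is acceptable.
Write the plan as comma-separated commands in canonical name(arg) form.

rotate(1, -90), rotate(0, -90)

start: joint angles (θ0=90°, θ1=180°, θ2=270°)
[1] after rotate(1, -90): joint angles (θ0=90°, θ1=90°, θ2=270°)
[2] after rotate(0, -90): joint angles (θ0=0°, θ1=90°, θ2=270°)
nothing shorter than 2 reaches the goal.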